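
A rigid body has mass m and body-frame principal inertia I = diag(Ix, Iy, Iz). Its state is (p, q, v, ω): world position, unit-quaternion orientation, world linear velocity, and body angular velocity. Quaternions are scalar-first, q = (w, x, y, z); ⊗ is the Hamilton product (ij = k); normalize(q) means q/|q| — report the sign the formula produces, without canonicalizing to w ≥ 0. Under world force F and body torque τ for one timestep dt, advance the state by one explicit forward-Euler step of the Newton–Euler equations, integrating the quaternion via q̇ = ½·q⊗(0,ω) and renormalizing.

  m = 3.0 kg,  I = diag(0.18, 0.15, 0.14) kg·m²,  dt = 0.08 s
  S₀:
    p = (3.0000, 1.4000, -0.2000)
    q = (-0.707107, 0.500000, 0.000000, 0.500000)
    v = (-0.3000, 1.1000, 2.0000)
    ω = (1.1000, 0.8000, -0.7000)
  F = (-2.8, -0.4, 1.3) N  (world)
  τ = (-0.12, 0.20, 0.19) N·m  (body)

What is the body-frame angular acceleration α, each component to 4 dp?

α = (-0.6978, 1.5387, 1.5457)

ω×(Iω) gyroscopic = (0.0056, -0.0308, -0.0264)
angular accel α = (-0.6978, 1.5387, 1.5457)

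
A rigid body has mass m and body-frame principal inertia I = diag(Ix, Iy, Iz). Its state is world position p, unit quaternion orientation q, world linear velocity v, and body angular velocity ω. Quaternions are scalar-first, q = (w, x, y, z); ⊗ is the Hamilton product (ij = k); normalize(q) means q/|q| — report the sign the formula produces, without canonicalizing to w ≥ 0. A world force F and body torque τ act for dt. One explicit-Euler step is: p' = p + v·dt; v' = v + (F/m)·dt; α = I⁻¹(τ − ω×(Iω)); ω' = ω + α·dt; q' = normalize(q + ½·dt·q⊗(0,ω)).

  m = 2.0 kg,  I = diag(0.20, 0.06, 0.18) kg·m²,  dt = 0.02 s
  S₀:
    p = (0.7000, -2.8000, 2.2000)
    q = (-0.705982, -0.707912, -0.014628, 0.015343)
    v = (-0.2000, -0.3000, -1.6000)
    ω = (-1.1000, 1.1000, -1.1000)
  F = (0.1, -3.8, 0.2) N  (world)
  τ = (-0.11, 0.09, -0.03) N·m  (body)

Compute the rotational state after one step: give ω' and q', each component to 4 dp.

ω' = (-1.0965, 1.1219, -1.1222)
q' = (-0.7133, -0.7000, -0.0303, 0.0152)

α = I⁻¹(τ − ω×Iω) = (0.1760, 1.0967, -1.1078)
ω' = ω + α·dt = (-1.0965, 1.1219, -1.1222)
Hamilton product q⊗(0,ω) = (-0.7457351, 0.7757937, -1.5721607, -0.0182138)
updated quaternion q' = (-0.7133, -0.7000, -0.0303, 0.0152)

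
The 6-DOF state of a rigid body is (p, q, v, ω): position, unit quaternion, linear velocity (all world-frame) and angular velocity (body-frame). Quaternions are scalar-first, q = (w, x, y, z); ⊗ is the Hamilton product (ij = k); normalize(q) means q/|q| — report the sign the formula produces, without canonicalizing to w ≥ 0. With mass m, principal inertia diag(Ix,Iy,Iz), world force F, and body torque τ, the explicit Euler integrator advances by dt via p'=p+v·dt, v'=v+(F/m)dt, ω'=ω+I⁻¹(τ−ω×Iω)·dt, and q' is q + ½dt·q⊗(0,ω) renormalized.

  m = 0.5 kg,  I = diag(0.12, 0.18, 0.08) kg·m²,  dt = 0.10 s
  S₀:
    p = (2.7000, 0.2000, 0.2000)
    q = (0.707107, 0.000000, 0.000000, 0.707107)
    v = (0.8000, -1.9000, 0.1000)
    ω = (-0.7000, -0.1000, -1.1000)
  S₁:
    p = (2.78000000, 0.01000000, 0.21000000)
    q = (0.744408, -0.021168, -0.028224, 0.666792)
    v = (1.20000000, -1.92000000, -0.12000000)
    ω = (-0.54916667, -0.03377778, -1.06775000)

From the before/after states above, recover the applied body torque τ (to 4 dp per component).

Δω = ω₁−ω₀ = (0.15083333, 0.06622222, 0.03225000)
gyro term ω₀×Iω₀ = (-0.0110, 0.0308, 0.0042)
applied torque τ = (0.1700, 0.1500, 0.0300)

τ = (0.1700, 0.1500, 0.0300)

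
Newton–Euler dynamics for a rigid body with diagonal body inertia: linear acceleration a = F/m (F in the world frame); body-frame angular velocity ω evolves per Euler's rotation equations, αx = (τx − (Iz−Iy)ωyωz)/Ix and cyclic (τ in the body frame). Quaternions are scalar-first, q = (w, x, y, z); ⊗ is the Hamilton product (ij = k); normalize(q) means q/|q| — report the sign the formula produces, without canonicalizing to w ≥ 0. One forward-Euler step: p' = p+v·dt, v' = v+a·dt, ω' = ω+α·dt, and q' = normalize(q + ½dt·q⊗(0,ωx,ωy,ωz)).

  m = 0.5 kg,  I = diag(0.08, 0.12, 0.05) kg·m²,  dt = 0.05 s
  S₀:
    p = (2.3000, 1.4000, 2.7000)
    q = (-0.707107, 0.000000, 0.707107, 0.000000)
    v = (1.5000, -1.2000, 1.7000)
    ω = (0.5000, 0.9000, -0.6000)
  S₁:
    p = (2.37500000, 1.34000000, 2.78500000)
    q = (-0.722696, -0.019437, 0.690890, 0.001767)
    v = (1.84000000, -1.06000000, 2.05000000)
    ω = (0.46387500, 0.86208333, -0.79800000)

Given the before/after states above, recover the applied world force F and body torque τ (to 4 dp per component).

ω₁ − ω₀ = (-0.03612500, -0.03791667, -0.19800000)
τ = I·(Δω/dt) + ω₀×(Iω₀) = (-0.0200, -0.1000, -0.1800)
Δv = v₁−v₀ = (0.34000000, 0.14000000, 0.35000000)
F = m·Δv/dt = (3.4000, 1.4000, 3.5000)

F = (3.4000, 1.4000, 3.5000)
τ = (-0.0200, -0.1000, -0.1800)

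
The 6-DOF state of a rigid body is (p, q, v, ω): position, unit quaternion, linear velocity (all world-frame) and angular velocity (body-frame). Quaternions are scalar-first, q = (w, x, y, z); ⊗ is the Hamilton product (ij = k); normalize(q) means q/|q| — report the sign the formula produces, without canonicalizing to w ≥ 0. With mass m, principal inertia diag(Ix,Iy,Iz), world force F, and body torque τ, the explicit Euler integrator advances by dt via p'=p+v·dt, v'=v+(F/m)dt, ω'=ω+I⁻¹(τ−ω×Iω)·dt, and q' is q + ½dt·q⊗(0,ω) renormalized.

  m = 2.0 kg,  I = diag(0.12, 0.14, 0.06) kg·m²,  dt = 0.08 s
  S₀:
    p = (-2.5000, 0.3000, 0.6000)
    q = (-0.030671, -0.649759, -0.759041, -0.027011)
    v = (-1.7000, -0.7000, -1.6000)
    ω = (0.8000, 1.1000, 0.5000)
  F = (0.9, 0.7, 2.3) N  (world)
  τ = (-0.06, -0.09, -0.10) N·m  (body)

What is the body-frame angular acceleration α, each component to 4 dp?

gyro term ω×Iω = (-0.0440, 0.0240, 0.0176)
α = I⁻¹(τ − ω×Iω) = (-0.1333, -0.8143, -1.9600)

α = (-0.1333, -0.8143, -1.9600)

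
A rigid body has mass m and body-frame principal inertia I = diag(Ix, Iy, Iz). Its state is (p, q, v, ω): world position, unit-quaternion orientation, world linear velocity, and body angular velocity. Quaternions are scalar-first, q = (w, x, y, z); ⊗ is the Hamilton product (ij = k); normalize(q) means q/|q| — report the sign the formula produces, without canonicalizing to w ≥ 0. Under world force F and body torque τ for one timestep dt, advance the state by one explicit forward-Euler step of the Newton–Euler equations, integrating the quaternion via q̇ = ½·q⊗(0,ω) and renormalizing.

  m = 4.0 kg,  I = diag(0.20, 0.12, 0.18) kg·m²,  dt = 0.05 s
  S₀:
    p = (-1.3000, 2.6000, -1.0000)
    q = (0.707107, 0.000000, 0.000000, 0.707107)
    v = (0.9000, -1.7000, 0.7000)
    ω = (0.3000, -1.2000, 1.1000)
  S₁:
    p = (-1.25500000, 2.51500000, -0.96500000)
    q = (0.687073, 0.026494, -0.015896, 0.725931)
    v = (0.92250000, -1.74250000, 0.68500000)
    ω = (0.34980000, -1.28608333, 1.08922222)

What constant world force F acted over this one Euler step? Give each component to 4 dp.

Δv = v₁−v₀ = (0.02250000, -0.04250000, -0.01500000)
applied force F = (1.8000, -3.4000, -1.2000)

F = (1.8000, -3.4000, -1.2000)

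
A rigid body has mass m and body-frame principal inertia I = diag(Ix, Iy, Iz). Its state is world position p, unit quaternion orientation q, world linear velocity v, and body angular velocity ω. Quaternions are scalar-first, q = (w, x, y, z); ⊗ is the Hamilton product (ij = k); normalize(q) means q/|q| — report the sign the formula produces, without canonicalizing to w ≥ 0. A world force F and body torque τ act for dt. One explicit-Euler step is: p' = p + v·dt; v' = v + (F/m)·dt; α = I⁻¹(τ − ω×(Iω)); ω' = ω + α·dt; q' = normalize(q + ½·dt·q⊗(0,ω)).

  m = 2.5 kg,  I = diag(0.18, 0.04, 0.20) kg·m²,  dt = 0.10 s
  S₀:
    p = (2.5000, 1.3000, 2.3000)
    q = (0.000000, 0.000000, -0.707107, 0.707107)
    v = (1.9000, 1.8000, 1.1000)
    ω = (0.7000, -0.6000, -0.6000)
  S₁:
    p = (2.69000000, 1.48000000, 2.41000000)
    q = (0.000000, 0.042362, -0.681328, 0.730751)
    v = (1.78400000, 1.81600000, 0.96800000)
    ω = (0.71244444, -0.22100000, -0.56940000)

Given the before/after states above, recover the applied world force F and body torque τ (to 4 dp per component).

rate change Δω = (0.01244444, 0.37900000, 0.03060000)
ω₀×(Iω₀) = (0.0576, 0.0084, 0.0588)
applied torque τ = (0.0800, 0.1600, 0.1200)
Δv = v₁−v₀ = (-0.11600000, 0.01600000, -0.13200000)
applied force F = (-2.9000, 0.4000, -3.3000)

F = (-2.9000, 0.4000, -3.3000)
τ = (0.0800, 0.1600, 0.1200)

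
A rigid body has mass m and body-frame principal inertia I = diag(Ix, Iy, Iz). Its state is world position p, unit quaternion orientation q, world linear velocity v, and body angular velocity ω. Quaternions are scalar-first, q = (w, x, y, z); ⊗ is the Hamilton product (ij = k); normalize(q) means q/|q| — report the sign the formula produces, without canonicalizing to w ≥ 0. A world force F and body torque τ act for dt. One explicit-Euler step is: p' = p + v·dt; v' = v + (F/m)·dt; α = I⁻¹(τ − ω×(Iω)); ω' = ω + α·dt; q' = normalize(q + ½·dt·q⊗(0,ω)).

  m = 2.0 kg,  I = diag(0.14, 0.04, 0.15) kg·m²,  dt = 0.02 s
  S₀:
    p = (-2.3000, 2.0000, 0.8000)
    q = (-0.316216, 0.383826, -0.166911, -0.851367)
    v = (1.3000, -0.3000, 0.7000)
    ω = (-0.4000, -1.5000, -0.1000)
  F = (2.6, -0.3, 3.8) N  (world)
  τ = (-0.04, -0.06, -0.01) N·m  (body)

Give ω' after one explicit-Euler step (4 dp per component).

ω' = (-0.4081, -1.5298, -0.0933)

precession coupling ω×(Iω) = (0.0165, -0.0004, -0.0600)
angular accel α = (-0.4036, -1.4900, 0.3333)
ω + α·dt = (-0.4081, -1.5298, -0.0933)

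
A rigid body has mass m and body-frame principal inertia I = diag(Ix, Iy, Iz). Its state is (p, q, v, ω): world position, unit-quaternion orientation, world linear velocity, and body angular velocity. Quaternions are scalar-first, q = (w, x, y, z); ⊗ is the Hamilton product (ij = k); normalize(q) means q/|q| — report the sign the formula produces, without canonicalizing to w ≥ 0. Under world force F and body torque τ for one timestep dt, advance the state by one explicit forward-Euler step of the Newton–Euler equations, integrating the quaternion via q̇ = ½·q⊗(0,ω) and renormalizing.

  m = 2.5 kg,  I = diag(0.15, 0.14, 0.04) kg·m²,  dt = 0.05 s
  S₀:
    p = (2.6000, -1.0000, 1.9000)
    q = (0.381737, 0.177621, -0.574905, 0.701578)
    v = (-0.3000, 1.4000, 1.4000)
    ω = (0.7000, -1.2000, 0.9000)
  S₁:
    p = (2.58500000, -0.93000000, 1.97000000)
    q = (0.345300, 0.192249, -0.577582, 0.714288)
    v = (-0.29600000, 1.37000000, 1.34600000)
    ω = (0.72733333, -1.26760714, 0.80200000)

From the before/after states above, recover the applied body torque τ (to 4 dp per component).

rate change Δω = (0.02733333, -0.06760714, -0.09800000)
applied torque τ = (0.1900, -0.1200, -0.0700)

τ = (0.1900, -0.1200, -0.0700)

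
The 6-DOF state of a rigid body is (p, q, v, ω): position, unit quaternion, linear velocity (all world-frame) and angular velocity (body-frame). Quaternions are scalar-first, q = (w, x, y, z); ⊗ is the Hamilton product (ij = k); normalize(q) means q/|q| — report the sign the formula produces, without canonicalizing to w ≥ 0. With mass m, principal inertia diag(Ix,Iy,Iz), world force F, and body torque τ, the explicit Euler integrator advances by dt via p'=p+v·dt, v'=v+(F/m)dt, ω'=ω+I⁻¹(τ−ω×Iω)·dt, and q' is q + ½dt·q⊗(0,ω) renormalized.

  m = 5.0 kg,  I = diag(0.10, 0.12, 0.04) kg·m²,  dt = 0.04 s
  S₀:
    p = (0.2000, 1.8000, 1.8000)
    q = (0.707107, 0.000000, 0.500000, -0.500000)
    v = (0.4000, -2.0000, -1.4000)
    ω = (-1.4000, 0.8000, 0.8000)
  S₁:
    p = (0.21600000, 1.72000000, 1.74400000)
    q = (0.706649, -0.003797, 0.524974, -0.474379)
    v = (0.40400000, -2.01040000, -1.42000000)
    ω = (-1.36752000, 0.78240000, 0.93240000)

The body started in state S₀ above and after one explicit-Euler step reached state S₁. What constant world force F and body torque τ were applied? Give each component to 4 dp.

v₁ − v₀ = (0.00400000, -0.01040000, -0.02000000)
applied force F = (0.5000, -1.3000, -2.5000)
ω₁ − ω₀ = (0.03248000, -0.01760000, 0.13240000)
I·α + gyro = (0.0300, -0.1200, 0.1100)

F = (0.5000, -1.3000, -2.5000)
τ = (0.0300, -0.1200, 0.1100)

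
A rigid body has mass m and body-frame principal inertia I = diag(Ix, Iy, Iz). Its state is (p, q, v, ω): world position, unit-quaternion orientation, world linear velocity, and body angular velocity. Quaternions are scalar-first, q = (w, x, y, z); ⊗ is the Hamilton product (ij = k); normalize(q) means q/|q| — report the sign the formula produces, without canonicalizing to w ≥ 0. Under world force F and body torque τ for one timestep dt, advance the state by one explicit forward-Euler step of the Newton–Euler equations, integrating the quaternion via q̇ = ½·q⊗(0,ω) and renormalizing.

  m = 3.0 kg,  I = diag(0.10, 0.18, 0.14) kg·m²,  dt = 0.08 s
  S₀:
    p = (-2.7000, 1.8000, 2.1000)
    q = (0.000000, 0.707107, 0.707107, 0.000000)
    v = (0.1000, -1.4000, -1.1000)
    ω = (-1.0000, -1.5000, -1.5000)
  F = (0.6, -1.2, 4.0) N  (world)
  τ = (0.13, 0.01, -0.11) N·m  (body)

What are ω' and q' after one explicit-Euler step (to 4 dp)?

ω' = (-0.8240, -1.4689, -1.6314)
q' = (0.0704, 0.6618, 0.7463, -0.0141)

(τ − ω×Iω)/I = (2.2000, 0.3889, -1.6429)
ω' = ω + α·dt = (-0.8240, -1.4689, -1.6314)
q⊗(0,ω) = (1.7677675, -1.0606605, 1.0606605, -0.3535535)
q + ½dt·q⊗(0,ω), renormalized = (0.0704, 0.6618, 0.7463, -0.0141)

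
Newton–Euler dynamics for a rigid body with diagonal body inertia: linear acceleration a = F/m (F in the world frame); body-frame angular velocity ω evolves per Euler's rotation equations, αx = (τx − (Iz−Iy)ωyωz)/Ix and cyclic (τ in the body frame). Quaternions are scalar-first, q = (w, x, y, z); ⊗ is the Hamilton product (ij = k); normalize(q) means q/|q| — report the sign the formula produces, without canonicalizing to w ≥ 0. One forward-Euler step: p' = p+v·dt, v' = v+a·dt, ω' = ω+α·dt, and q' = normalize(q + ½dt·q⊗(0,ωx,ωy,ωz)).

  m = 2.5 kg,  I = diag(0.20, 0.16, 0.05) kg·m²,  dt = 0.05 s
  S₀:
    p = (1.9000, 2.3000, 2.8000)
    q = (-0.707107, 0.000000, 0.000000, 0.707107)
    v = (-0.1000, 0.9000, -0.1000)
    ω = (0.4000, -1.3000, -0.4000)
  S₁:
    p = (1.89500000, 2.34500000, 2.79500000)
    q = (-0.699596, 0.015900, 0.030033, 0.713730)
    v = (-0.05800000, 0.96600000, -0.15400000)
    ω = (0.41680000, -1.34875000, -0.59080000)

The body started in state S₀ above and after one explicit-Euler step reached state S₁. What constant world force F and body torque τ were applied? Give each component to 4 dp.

F = (2.1000, 3.3000, -2.7000)
τ = (0.0100, -0.1800, -0.1700)

Δv = v₁−v₀ = (0.04200000, 0.06600000, -0.05400000)
F = m·Δv/dt = (2.1000, 3.3000, -2.7000)
rate change Δω = (0.01680000, -0.04875000, -0.19080000)
precession coupling = (-0.0572, -0.0240, 0.0208)
applied torque τ = (0.0100, -0.1800, -0.1700)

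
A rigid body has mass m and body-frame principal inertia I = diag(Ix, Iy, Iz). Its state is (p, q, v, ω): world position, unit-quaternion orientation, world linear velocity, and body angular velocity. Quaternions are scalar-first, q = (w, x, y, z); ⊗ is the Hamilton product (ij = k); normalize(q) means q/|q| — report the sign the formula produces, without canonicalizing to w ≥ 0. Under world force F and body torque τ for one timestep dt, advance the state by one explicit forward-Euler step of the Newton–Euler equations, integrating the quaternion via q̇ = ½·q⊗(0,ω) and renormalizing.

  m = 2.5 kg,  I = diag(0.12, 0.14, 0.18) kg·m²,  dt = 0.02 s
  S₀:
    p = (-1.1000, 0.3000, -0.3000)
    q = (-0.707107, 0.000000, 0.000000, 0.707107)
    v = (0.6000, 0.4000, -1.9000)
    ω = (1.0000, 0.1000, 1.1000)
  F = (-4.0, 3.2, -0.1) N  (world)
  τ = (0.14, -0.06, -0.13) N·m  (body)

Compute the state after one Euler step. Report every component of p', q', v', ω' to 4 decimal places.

p' = (-1.0880, 0.3080, -0.3380)
q' = (-0.7148, -0.0078, 0.0064, 0.6993)
v' = (0.5680, 0.4256, -1.9008)
ω' = (1.0226, 0.1009, 1.0853)

new position p' = (-1.0880, 0.3080, -0.3380)
v' = v + a·dt = (0.5680, 0.4256, -1.9008)
gyro term ω×Iω = (0.0044, -0.0660, 0.0020)
α = I⁻¹(τ − ω×Iω) = (1.1300, 0.0429, -0.7333)
new body rate ω' = (1.0226, 0.1009, 1.0853)
q⊗(0,ω) = (-0.7778177, -0.7778177, 0.6363963, -0.7778177)
q' = normalize(q + ½dt·q⊗(0,ω)) = (-0.7148, -0.0078, 0.0064, 0.6993)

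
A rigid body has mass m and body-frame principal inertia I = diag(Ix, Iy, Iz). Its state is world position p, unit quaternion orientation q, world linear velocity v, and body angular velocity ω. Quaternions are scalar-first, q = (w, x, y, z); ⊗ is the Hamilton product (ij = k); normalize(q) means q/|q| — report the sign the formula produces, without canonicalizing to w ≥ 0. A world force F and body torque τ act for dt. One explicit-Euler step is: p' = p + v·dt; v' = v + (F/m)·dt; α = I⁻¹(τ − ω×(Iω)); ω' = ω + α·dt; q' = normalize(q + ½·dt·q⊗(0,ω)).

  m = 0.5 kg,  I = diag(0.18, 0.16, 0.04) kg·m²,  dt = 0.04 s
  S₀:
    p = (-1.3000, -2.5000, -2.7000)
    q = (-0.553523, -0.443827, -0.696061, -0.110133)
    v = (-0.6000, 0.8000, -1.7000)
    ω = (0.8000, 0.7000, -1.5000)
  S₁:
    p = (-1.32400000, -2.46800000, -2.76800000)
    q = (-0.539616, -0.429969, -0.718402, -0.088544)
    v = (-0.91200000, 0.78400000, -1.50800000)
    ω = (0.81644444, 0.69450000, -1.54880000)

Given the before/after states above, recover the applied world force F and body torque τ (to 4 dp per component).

rate change Δω = (0.01644444, -0.00550000, -0.04880000)
applied torque τ = (0.2000, -0.1900, -0.0600)
Δv = v₁−v₀ = (-0.31200000, -0.01600000, 0.19200000)
applied force F = (-3.9000, -0.2000, 2.4000)

F = (-3.9000, -0.2000, 2.4000)
τ = (0.2000, -0.1900, -0.0600)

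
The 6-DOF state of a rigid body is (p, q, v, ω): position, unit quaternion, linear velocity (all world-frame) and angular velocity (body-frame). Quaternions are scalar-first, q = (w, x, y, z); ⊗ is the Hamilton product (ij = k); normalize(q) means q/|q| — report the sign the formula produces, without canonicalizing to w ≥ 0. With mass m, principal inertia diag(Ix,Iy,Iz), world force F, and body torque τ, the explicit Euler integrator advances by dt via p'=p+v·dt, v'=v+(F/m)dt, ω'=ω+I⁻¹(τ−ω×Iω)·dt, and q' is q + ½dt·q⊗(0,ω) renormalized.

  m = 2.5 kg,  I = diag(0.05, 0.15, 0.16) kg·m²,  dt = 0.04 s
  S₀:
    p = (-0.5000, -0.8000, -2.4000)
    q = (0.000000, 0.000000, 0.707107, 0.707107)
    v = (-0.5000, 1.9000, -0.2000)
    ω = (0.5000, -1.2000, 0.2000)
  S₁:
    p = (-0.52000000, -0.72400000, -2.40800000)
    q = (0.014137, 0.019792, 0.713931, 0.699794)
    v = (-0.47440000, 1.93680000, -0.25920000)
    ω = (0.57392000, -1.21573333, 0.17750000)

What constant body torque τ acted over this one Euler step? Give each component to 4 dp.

rate change Δω = (0.07392000, -0.01573333, -0.02250000)
applied torque τ = (0.0900, -0.0700, -0.1500)

τ = (0.0900, -0.0700, -0.1500)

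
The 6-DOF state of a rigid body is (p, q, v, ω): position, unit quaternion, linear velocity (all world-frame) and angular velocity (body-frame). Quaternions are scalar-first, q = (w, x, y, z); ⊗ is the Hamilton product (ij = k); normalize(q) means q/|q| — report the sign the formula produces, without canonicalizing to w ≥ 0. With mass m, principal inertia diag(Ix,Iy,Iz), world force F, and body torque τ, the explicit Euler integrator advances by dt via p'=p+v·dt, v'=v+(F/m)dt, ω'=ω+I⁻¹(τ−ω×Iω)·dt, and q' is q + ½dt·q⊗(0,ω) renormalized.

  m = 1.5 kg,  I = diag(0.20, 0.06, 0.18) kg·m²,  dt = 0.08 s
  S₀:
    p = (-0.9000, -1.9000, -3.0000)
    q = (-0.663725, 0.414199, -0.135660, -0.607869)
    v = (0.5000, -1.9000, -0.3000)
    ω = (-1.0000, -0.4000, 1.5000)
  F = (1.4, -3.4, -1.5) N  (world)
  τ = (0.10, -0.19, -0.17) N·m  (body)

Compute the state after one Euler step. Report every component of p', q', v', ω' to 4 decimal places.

p + v·dt = (-0.8600, -2.0520, -3.0240)
v' = v + a·dt = (0.5747, -2.0813, -0.3800)
α = I⁻¹(τ − ω×Iω) = (0.8600, -2.6667, -0.6333)
ω + α·dt = (-0.9312, -0.6133, 1.4493)
Hamilton product q⊗(0,ω) = (1.2717385, 0.2170874, 0.2520605, -1.2969271)
updated quaternion q' = (-0.6112, 0.4217, -0.1252, -0.6580)

p' = (-0.8600, -2.0520, -3.0240)
q' = (-0.6112, 0.4217, -0.1252, -0.6580)
v' = (0.5747, -2.0813, -0.3800)
ω' = (-0.9312, -0.6133, 1.4493)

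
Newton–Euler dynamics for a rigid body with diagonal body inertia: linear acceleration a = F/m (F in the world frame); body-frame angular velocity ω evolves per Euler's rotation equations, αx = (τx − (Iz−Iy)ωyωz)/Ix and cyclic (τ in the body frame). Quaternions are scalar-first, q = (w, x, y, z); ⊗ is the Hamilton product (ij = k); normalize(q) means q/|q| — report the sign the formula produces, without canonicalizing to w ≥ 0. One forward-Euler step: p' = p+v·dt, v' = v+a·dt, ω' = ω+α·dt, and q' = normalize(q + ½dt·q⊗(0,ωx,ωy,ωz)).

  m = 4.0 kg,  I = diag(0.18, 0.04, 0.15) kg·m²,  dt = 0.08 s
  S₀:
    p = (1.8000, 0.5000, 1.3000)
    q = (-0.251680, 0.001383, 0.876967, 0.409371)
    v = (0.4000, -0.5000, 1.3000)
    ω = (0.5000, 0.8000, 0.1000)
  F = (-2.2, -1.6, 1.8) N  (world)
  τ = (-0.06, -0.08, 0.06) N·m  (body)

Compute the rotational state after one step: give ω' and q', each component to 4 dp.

α = I⁻¹(τ − ω×Iω) = (-0.3822, -2.0375, 0.7733)
ω' = ω + α·dt = (0.4694, 0.6370, 0.1619)
Hamilton product q⊗(0,ω) = (-0.7432022, -0.3656401, 0.0032032, -0.4625451)
q' = normalize(q + ½dt·q⊗(0,ω)) = (-0.2812, -0.0132, 0.8765, 0.3906)

ω' = (0.4694, 0.6370, 0.1619)
q' = (-0.2812, -0.0132, 0.8765, 0.3906)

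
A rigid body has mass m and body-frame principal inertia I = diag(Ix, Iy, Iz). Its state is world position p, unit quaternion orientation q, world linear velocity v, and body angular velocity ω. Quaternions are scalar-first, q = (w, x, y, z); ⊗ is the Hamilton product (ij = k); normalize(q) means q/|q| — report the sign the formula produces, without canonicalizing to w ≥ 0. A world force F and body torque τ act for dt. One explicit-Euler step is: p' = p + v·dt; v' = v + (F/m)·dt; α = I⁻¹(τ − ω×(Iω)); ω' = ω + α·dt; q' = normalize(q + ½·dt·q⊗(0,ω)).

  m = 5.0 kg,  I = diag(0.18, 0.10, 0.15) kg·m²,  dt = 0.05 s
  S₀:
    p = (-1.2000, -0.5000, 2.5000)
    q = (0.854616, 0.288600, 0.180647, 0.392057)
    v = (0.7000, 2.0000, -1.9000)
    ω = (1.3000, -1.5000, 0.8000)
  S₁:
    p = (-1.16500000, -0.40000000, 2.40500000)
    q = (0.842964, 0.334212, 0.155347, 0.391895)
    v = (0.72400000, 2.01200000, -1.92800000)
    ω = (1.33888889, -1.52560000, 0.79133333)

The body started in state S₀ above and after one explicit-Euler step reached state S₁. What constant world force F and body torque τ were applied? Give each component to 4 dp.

F = (2.4000, 1.2000, -2.8000)
τ = (0.0800, -0.0200, 0.1300)

v₁ − v₀ = (0.02400000, 0.01200000, -0.02800000)
m·(v₁−v₀)/dt = (2.4000, 1.2000, -2.8000)
Δω = ω₁−ω₀ = (0.03888889, -0.02560000, -0.00866667)
gyro term ω₀×Iω₀ = (-0.0600, 0.0312, 0.1560)
applied torque τ = (0.0800, -0.0200, 0.1300)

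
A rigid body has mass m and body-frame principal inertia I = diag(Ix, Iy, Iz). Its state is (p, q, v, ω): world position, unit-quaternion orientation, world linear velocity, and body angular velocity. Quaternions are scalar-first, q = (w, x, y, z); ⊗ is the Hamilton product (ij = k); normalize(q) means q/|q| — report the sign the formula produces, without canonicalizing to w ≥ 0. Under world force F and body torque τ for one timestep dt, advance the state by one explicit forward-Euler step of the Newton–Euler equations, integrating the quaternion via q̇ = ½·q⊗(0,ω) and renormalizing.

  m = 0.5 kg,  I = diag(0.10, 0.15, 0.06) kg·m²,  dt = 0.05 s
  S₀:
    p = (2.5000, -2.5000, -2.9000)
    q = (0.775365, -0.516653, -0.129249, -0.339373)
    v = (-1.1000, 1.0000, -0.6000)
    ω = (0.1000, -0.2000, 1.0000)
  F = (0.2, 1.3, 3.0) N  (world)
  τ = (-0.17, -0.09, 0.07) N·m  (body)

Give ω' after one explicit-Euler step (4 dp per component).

ω' = (0.0060, -0.2313, 1.0592)

ω×(Iω) gyroscopic = (0.0180, 0.0040, -0.0010)
(τ − ω×Iω)/I = (-1.8800, -0.6267, 1.1833)
new body rate ω' = (0.0060, -0.2313, 1.0592)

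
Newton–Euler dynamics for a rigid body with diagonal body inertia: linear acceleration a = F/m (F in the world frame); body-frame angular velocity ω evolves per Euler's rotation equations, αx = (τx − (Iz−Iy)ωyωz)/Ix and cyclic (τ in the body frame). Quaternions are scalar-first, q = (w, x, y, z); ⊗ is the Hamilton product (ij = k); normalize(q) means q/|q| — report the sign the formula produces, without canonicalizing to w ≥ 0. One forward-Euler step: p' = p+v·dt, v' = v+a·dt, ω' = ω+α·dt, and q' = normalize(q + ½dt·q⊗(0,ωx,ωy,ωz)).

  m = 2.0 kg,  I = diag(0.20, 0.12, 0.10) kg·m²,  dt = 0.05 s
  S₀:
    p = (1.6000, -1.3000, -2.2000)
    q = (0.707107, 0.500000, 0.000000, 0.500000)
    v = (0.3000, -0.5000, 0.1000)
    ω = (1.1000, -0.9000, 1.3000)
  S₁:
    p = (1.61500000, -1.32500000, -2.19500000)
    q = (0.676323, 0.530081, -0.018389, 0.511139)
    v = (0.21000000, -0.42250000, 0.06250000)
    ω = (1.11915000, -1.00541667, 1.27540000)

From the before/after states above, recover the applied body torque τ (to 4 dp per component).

rate change Δω = (0.01915000, -0.10541667, -0.02460000)
precession coupling = (0.0234, 0.1430, 0.0792)
I·α + gyro = (0.1000, -0.1100, 0.0300)

τ = (0.1000, -0.1100, 0.0300)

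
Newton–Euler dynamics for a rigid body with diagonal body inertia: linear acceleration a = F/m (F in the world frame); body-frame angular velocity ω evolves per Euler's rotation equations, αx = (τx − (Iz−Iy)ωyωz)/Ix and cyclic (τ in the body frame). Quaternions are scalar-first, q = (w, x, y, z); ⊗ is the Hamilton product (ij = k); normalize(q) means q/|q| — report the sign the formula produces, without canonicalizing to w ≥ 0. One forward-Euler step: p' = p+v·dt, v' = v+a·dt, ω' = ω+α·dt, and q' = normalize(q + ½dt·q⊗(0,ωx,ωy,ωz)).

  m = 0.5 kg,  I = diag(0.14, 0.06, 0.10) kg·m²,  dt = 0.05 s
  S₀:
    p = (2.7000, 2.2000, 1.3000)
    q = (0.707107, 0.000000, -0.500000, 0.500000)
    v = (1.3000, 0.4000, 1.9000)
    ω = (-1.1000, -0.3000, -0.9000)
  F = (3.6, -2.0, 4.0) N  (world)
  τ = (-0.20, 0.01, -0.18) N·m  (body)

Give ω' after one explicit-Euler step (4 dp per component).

ω' = (-1.1753, -0.3247, -0.9768)

precession coupling ω×(Iω) = (0.0108, 0.0396, -0.0264)
α = I⁻¹(τ − ω×Iω) = (-1.5057, -0.4933, -1.5360)
ω + α·dt = (-1.1753, -0.3247, -0.9768)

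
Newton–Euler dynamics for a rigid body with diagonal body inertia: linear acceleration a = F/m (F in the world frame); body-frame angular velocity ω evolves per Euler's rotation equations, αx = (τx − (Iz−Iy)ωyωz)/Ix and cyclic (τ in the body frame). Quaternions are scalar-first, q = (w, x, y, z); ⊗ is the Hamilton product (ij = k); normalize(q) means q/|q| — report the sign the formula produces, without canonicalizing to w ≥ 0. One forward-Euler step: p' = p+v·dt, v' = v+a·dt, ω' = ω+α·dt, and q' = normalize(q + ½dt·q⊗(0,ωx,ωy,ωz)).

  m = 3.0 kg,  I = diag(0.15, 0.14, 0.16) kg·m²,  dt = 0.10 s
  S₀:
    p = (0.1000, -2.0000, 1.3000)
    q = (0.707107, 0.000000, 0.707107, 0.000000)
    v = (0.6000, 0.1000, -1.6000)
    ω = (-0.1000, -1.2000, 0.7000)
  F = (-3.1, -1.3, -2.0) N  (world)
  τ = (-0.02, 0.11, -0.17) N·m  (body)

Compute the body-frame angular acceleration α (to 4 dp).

α = (-0.0213, 0.7807, -1.0550)

precession coupling ω×(Iω) = (-0.0168, 0.0007, -0.0012)
(τ − ω×Iω)/I = (-0.0213, 0.7807, -1.0550)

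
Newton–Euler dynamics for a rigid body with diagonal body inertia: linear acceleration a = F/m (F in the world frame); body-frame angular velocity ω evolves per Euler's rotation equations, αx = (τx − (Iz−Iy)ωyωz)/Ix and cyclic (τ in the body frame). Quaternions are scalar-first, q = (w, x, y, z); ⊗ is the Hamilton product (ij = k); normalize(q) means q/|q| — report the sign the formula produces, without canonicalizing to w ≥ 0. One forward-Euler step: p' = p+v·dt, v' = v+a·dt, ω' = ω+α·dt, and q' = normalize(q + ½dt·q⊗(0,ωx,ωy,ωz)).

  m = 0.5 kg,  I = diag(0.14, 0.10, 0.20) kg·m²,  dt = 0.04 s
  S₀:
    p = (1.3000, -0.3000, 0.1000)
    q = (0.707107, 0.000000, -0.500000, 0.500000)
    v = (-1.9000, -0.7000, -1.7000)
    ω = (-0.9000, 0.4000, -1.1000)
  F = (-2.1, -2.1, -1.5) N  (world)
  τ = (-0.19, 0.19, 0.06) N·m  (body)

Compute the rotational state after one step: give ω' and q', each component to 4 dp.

α = I⁻¹(τ − ω×Iω) = (-1.0429, 2.4940, 0.2280)
new body rate ω' = (-0.9417, 0.4998, -1.0909)
Hamilton product q⊗(0,ω) = (0.7500000, -0.2863963, -0.1671572, -1.2278177)
q' = normalize(q + ½dt·q⊗(0,ω)) = (0.7218, -0.0057, -0.5031, 0.4752)

ω' = (-0.9417, 0.4998, -1.0909)
q' = (0.7218, -0.0057, -0.5031, 0.4752)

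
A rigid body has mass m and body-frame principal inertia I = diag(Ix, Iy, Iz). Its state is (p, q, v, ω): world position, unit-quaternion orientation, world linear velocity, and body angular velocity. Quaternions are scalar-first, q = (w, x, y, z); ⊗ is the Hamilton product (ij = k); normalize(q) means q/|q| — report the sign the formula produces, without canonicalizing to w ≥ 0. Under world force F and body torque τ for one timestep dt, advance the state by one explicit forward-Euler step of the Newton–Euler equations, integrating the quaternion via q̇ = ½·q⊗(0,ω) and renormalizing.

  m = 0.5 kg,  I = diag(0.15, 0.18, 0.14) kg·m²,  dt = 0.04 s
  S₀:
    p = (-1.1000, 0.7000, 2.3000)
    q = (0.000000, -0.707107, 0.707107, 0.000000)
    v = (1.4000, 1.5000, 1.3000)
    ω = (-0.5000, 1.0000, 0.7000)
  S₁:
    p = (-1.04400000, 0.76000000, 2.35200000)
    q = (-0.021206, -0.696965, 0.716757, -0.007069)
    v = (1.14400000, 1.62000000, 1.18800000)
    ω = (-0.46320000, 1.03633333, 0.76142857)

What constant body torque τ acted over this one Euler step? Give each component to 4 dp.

rate change Δω = (0.03680000, 0.03633333, 0.06142857)
τ = I·(Δω/dt) + ω₀×(Iω₀) = (0.1100, 0.1600, 0.2000)

τ = (0.1100, 0.1600, 0.2000)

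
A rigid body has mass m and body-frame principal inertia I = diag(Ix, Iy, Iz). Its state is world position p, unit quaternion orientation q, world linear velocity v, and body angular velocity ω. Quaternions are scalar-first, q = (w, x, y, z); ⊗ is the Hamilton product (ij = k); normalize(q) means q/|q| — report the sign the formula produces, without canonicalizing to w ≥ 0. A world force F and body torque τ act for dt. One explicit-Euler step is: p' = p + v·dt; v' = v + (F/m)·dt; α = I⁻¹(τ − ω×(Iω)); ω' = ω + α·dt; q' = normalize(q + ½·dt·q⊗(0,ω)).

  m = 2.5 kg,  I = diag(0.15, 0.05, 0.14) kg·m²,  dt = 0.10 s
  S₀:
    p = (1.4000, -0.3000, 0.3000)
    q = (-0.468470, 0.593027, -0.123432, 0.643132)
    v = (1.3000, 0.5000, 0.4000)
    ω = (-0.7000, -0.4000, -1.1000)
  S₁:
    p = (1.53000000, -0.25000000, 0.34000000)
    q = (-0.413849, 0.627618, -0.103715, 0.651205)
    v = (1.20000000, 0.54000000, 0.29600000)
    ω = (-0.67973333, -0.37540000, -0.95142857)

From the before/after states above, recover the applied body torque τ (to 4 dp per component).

τ = (0.0700, 0.0200, 0.1800)

Δω = ω₁−ω₀ = (0.02026667, 0.02460000, 0.14857143)
precession coupling = (0.0396, 0.0077, -0.0280)
τ = I·(Δω/dt) + ω₀×(Iω₀) = (0.0700, 0.0200, 0.1800)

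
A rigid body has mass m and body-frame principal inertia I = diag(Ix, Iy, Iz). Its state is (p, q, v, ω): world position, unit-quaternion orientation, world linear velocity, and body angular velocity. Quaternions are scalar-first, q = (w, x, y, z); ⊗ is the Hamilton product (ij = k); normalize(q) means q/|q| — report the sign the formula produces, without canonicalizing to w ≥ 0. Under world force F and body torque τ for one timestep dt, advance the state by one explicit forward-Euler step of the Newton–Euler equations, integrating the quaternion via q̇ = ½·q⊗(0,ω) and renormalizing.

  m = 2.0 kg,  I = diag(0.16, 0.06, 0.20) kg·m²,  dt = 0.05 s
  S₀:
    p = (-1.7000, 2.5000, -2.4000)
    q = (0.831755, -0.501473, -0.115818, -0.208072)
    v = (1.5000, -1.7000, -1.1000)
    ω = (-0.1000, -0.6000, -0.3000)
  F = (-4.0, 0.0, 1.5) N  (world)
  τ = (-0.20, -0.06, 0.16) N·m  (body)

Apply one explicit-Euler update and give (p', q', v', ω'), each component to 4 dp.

p' = (-1.6250, 2.4150, -2.4550)
q' = (0.8271, -0.5057, -0.1315, -0.2070)
v' = (1.4000, -1.7000, -1.0625)
ω' = (-0.1704, -0.6490, -0.2585)

a = F/m = (-2.0000, 0.0000, 0.7500)
p' = p + v·dt = (-1.6250, 2.4150, -2.4550)
new velocity v' = (1.4000, -1.7000, -1.0625)
angular accel α = (-1.4075, -0.9800, 0.8300)
new body rate ω' = (-0.1704, -0.6490, -0.2585)
2q̇ = q⊗(0,ω) = (-0.1820597, -0.1732733, -0.6286877, 0.0397755)
q' = normalize(q + ½dt·q⊗(0,ω)) = (0.8271, -0.5057, -0.1315, -0.2070)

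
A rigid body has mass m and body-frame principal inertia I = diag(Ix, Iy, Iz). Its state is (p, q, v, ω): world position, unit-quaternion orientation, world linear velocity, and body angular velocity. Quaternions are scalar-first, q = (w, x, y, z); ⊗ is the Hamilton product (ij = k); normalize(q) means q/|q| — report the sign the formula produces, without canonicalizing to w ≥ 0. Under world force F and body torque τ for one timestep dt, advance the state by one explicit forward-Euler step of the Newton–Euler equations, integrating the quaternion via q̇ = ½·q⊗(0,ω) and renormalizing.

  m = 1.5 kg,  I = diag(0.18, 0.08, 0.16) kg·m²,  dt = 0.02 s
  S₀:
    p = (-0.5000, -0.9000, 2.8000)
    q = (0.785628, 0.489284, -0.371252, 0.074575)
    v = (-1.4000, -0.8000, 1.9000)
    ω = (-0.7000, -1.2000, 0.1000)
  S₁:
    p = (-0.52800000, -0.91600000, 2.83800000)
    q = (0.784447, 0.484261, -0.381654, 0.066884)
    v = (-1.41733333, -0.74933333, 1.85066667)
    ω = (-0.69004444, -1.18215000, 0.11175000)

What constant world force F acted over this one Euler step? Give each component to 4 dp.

F = (-1.3000, 3.8000, -3.7000)

velocity change Δv = (-0.01733333, 0.05066667, -0.04933333)
F = m·Δv/dt = (-1.3000, 3.8000, -3.7000)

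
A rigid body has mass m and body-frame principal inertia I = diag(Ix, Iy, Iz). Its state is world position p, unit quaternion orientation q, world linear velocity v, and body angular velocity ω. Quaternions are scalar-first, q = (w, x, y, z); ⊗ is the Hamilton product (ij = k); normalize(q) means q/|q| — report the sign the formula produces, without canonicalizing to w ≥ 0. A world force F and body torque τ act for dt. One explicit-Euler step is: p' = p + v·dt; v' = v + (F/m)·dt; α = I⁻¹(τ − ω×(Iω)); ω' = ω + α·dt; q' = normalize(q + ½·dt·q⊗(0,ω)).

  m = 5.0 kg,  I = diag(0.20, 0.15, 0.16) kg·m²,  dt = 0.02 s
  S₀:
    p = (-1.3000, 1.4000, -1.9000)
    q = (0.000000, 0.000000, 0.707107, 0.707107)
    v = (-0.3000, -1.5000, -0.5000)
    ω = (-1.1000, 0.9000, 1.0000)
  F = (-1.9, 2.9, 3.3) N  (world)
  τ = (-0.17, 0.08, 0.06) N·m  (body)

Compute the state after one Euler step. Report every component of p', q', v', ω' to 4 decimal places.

precession coupling ω×(Iω) = (0.0090, -0.0440, 0.0495)
(τ − ω×Iω)/I = (-0.8950, 0.8267, 0.0656)
ω + α·dt = (-1.1179, 0.9165, 1.0013)
Hamilton product q⊗(0,ω) = (-1.3435033, 0.0707107, -0.7778177, 0.7778177)
updated quaternion q' = (-0.0134, 0.0007, 0.6992, 0.7148)
p' = p + v·dt = (-1.3060, 1.3700, -1.9100)
v + (F/m)dt = (-0.3076, -1.4884, -0.4868)

p' = (-1.3060, 1.3700, -1.9100)
q' = (-0.0134, 0.0007, 0.6992, 0.7148)
v' = (-0.3076, -1.4884, -0.4868)
ω' = (-1.1179, 0.9165, 1.0013)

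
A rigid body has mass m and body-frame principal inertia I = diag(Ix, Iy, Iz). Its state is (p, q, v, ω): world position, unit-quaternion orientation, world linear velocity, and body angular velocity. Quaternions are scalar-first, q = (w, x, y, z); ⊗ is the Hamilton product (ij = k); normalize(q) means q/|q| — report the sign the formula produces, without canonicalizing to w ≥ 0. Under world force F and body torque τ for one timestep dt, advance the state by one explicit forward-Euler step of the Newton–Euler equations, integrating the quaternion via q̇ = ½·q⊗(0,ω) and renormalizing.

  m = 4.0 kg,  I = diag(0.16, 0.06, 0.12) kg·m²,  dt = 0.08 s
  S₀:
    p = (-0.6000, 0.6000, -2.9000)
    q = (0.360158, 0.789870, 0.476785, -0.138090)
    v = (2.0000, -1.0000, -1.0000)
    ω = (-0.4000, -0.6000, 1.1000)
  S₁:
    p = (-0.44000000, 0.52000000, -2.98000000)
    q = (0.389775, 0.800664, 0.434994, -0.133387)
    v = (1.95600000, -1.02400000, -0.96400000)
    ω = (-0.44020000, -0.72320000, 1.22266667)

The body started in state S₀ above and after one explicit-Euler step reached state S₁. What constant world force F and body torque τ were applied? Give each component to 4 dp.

F = (-2.2000, -1.2000, 1.8000)
τ = (-0.1200, -0.1100, 0.1600)

Δv = v₁−v₀ = (-0.04400000, -0.02400000, 0.03600000)
applied force F = (-2.2000, -1.2000, 1.8000)
Δω = ω₁−ω₀ = (-0.04020000, -0.12320000, 0.12266667)
gyro term ω₀×Iω₀ = (-0.0396, -0.0176, -0.0240)
τ = I·(Δω/dt) + ω₀×(Iω₀) = (-0.1200, -0.1100, 0.1600)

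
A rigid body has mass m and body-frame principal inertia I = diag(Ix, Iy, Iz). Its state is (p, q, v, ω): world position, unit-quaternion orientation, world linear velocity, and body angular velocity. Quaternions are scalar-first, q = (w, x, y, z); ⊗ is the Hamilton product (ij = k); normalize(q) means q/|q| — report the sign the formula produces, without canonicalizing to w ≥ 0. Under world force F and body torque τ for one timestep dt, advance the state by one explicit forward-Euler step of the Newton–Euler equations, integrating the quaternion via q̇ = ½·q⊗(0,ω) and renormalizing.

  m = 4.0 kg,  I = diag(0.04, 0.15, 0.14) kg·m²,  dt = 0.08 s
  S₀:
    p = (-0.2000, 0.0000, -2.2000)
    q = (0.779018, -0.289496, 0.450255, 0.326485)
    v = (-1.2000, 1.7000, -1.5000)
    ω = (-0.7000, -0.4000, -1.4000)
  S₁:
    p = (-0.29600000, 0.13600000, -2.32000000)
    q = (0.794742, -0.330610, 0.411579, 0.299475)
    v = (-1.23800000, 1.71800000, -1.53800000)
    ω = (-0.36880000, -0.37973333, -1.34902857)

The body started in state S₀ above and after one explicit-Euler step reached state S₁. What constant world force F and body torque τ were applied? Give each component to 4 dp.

F = (-1.9000, 0.9000, -1.9000)
τ = (0.1600, -0.0600, 0.1200)

Δω = ω₁−ω₀ = (0.33120000, 0.02026667, 0.05097143)
ω₀×(Iω₀) = (-0.0056, -0.0980, 0.0308)
applied torque τ = (0.1600, -0.0600, 0.1200)
Δv = v₁−v₀ = (-0.03800000, 0.01800000, -0.03800000)
applied force F = (-1.9000, 0.9000, -1.9000)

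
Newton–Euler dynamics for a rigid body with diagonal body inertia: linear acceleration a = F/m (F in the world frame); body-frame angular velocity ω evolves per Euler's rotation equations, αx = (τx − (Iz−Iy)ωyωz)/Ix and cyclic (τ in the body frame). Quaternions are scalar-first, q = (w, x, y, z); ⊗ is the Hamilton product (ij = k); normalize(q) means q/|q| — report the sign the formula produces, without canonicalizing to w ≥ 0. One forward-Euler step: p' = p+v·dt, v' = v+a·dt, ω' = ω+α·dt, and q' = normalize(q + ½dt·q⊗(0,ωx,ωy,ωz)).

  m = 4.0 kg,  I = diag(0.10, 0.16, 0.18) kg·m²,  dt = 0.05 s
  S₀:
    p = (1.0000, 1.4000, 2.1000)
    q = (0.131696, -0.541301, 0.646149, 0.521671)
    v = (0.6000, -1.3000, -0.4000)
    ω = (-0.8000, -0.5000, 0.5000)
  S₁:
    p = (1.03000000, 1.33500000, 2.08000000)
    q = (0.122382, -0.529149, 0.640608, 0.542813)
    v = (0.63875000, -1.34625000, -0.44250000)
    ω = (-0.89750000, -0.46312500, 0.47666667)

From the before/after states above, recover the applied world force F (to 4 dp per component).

F = (3.1000, -3.7000, -3.4000)

Δv = v₁−v₀ = (0.03875000, -0.04625000, -0.04250000)
m·(v₁−v₀)/dt = (3.1000, -3.7000, -3.4000)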